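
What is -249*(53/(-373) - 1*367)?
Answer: 34099056/373 ≈ 91418.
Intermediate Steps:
-249*(53/(-373) - 1*367) = -249*(53*(-1/373) - 367) = -249*(-53/373 - 367) = -249*(-136944/373) = 34099056/373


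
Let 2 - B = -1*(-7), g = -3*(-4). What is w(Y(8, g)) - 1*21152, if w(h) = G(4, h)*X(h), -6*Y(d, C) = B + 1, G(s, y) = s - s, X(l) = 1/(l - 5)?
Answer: -21152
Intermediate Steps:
X(l) = 1/(-5 + l)
g = 12
B = -5 (B = 2 - (-1)*(-7) = 2 - 1*7 = 2 - 7 = -5)
G(s, y) = 0
Y(d, C) = ⅔ (Y(d, C) = -(-5 + 1)/6 = -⅙*(-4) = ⅔)
w(h) = 0 (w(h) = 0/(-5 + h) = 0)
w(Y(8, g)) - 1*21152 = 0 - 1*21152 = 0 - 21152 = -21152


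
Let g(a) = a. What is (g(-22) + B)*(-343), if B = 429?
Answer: -139601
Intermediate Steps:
(g(-22) + B)*(-343) = (-22 + 429)*(-343) = 407*(-343) = -139601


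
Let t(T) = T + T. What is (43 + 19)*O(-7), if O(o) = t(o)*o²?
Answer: -42532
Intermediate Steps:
t(T) = 2*T
O(o) = 2*o³ (O(o) = (2*o)*o² = 2*o³)
(43 + 19)*O(-7) = (43 + 19)*(2*(-7)³) = 62*(2*(-343)) = 62*(-686) = -42532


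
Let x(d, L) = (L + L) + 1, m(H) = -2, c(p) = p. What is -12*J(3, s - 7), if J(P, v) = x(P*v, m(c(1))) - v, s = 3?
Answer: -12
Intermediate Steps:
x(d, L) = 1 + 2*L (x(d, L) = 2*L + 1 = 1 + 2*L)
J(P, v) = -3 - v (J(P, v) = (1 + 2*(-2)) - v = (1 - 4) - v = -3 - v)
-12*J(3, s - 7) = -12*(-3 - (3 - 7)) = -12*(-3 - 1*(-4)) = -12*(-3 + 4) = -12*1 = -12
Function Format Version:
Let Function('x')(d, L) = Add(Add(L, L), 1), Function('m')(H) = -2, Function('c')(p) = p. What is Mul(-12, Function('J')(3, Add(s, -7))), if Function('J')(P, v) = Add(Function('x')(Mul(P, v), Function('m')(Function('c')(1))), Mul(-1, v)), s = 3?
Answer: -12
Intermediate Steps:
Function('x')(d, L) = Add(1, Mul(2, L)) (Function('x')(d, L) = Add(Mul(2, L), 1) = Add(1, Mul(2, L)))
Function('J')(P, v) = Add(-3, Mul(-1, v)) (Function('J')(P, v) = Add(Add(1, Mul(2, -2)), Mul(-1, v)) = Add(Add(1, -4), Mul(-1, v)) = Add(-3, Mul(-1, v)))
Mul(-12, Function('J')(3, Add(s, -7))) = Mul(-12, Add(-3, Mul(-1, Add(3, -7)))) = Mul(-12, Add(-3, Mul(-1, -4))) = Mul(-12, Add(-3, 4)) = Mul(-12, 1) = -12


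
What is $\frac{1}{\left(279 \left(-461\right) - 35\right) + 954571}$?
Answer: $\frac{1}{825917} \approx 1.2108 \cdot 10^{-6}$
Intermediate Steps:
$\frac{1}{\left(279 \left(-461\right) - 35\right) + 954571} = \frac{1}{\left(-128619 - 35\right) + 954571} = \frac{1}{-128654 + 954571} = \frac{1}{825917}$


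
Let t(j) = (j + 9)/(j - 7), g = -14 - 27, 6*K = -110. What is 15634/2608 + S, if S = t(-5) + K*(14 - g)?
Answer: -3922453/3912 ≈ -1002.7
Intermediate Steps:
K = -55/3 (K = (⅙)*(-110) = -55/3 ≈ -18.333)
g = -41
t(j) = (9 + j)/(-7 + j)
S = -3026/3 (S = (9 - 5)/(-7 - 5) - 55*(14 - 1*(-41))/3 = 4/(-12) - 55*(14 + 41)/3 = -1/12*4 - 55/3*55 = -⅓ - 3025/3 = -3026/3 ≈ -1008.7)
15634/2608 + S = 15634/2608 - 3026/3 = 15634*(1/2608) - 3026/3 = 7817/1304 - 3026/3 = -3922453/3912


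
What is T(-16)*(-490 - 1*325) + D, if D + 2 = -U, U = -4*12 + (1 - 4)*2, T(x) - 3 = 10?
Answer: -10543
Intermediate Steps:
T(x) = 13 (T(x) = 3 + 10 = 13)
U = -54 (U = -48 - 3*2 = -48 - 6 = -54)
D = 52 (D = -2 - 1*(-54) = -2 + 54 = 52)
T(-16)*(-490 - 1*325) + D = 13*(-490 - 1*325) + 52 = 13*(-490 - 325) + 52 = 13*(-815) + 52 = -10595 + 52 = -10543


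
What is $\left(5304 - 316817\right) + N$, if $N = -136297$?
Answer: $-447810$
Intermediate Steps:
$\left(5304 - 316817\right) + N = \left(5304 - 316817\right) - 136297 = -311513 - 136297 = -447810$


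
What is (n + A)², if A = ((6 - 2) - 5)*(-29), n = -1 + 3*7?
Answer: 2401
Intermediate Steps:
n = 20 (n = -1 + 21 = 20)
A = 29 (A = (4 - 5)*(-29) = -1*(-29) = 29)
(n + A)² = (20 + 29)² = 49² = 2401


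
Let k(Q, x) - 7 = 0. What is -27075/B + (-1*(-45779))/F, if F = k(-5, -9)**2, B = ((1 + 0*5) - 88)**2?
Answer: 115058192/123627 ≈ 930.69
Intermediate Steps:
k(Q, x) = 7 (k(Q, x) = 7 + 0 = 7)
B = 7569 (B = ((1 + 0) - 88)**2 = (1 - 88)**2 = (-87)**2 = 7569)
F = 49 (F = 7**2 = 49)
-27075/B + (-1*(-45779))/F = -27075/7569 - 1*(-45779)/49 = -27075*1/7569 + 45779*(1/49) = -9025/2523 + 45779/49 = 115058192/123627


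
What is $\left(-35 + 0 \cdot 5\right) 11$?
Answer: $-385$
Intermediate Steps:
$\left(-35 + 0 \cdot 5\right) 11 = \left(-35 + 0\right) 11 = \left(-35\right) 11 = -385$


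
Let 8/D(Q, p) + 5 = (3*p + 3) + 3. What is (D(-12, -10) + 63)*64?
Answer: 116416/29 ≈ 4014.3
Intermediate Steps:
D(Q, p) = 8/(1 + 3*p) (D(Q, p) = 8/(-5 + ((3*p + 3) + 3)) = 8/(-5 + ((3 + 3*p) + 3)) = 8/(-5 + (6 + 3*p)) = 8/(1 + 3*p))
(D(-12, -10) + 63)*64 = (8/(1 + 3*(-10)) + 63)*64 = (8/(1 - 30) + 63)*64 = (8/(-29) + 63)*64 = (8*(-1/29) + 63)*64 = (-8/29 + 63)*64 = (1819/29)*64 = 116416/29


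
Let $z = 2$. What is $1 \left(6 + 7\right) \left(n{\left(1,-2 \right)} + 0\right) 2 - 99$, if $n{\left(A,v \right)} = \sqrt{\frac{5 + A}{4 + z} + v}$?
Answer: $-99 + 26 i \approx -99.0 + 26.0 i$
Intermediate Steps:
$n{\left(A,v \right)} = \sqrt{\frac{5}{6} + v + \frac{A}{6}}$ ($n{\left(A,v \right)} = \sqrt{\frac{5 + A}{4 + 2} + v} = \sqrt{\frac{5 + A}{6} + v} = \sqrt{\left(5 + A\right) \frac{1}{6} + v} = \sqrt{\left(\frac{5}{6} + \frac{A}{6}\right) + v} = \sqrt{\frac{5}{6} + v + \frac{A}{6}}$)
$1 \left(6 + 7\right) \left(n{\left(1,-2 \right)} + 0\right) 2 - 99 = 1 \left(6 + 7\right) \left(\frac{\sqrt{30 + 6 \cdot 1 + 36 \left(-2\right)}}{6} + 0\right) 2 - 99 = 1 \cdot 13 \left(\frac{\sqrt{30 + 6 - 72}}{6} + 0\right) 2 - 99 = 13 \left(\frac{\sqrt{-36}}{6} + 0\right) 2 - 99 = 13 \left(\frac{6 i}{6} + 0\right) 2 - 99 = 13 \left(i + 0\right) 2 - 99 = 13 i 2 - 99 = 13 \cdot 2 i - 99 = 26 i - 99 = -99 + 26 i$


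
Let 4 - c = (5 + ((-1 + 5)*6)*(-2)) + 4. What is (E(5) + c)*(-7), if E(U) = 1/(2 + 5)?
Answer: -302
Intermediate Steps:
E(U) = 1/7
c = 43 (c = 4 - ((5 + ((-1 + 5)*6)*(-2)) + 4) = 4 - ((5 + (4*6)*(-2)) + 4) = 4 - ((5 + 24*(-2)) + 4) = 4 - ((5 - 48) + 4) = 4 - (-43 + 4) = 4 - 1*(-39) = 4 + 39 = 43)
(E(5) + c)*(-7) = (1/7 + 43)*(-7) = (302/7)*(-7) = -302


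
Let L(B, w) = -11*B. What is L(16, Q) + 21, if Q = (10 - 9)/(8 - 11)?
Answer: -155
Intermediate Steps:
Q = -⅓ (Q = 1/(-3) = 1*(-⅓) = -⅓ ≈ -0.33333)
L(16, Q) + 21 = -11*16 + 21 = -176 + 21 = -155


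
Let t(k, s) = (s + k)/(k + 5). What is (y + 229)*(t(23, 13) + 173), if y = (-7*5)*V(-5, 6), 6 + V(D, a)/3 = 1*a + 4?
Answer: -233020/7 ≈ -33289.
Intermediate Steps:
V(D, a) = -6 + 3*a (V(D, a) = -18 + 3*(1*a + 4) = -18 + 3*(a + 4) = -18 + 3*(4 + a) = -18 + (12 + 3*a) = -6 + 3*a)
t(k, s) = (k + s)/(5 + k)
y = -420 (y = (-7*5)*(-6 + 3*6) = -35*(-6 + 18) = -35*12 = -420)
(y + 229)*(t(23, 13) + 173) = (-420 + 229)*((23 + 13)/(5 + 23) + 173) = -191*(36/28 + 173) = -191*((1/28)*36 + 173) = -191*(9/7 + 173) = -191*1220/7 = -233020/7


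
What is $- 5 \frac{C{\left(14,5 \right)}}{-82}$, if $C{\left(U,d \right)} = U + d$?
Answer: $\frac{95}{82} \approx 1.1585$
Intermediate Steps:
$- 5 \frac{C{\left(14,5 \right)}}{-82} = - 5 \frac{14 + 5}{-82} = - 5 \cdot 19 \left(- \frac{1}{82}\right) = \left(-5\right) \left(- \frac{19}{82}\right) = \frac{95}{82}$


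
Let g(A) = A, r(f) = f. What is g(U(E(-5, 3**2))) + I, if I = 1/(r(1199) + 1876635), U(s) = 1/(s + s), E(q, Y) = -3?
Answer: -469457/2816751 ≈ -0.16667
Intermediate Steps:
U(s) = 1/(2*s)
I = 1/1877834 (I = 1/(1199 + 1876635) = 1/1877834 ≈ 5.3253e-7)
g(U(E(-5, 3**2))) + I = (1/2)/(-3) + 1/1877834 = (1/2)*(-1/3) + 1/1877834 = -1/6 + 1/1877834 = -469457/2816751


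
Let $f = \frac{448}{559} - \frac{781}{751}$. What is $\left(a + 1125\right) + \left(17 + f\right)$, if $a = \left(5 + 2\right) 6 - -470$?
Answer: $\frac{694263955}{419809} \approx 1653.8$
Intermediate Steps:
$f = - \frac{100131}{419809}$ ($f = 448 \cdot \frac{1}{559} - \frac{781}{751} = \frac{448}{559} - \frac{781}{751} = - \frac{100131}{419809} \approx -0.23852$)
$a = 512$ ($a = 7 \cdot 6 + 470 = 42 + 470 = 512$)
$\left(a + 1125\right) + \left(17 + f\right) = \left(512 + 1125\right) + \left(17 - \frac{100131}{419809}\right) = 1637 + \frac{7036622}{419809} = \frac{694263955}{419809}$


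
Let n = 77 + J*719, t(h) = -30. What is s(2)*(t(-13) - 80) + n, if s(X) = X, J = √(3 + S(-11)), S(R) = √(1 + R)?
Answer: -143 + 719*√(3 + I*√10) ≈ 1236.2 + 592.66*I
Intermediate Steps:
J = √(3 + I*√10) (J = √(3 + √(1 - 11)) = √(3 + √(-10)) = √(3 + I*√10) ≈ 1.9182 + 0.82429*I)
n = 77 + 719*√(3 + I*√10) (n = 77 + √(3 + I*√10)*719 = 77 + 719*√(3 + I*√10) ≈ 1456.2 + 592.66*I)
s(2)*(t(-13) - 80) + n = 2*(-30 - 80) + (77 + 719*√(3 + I*√10)) = 2*(-110) + (77 + 719*√(3 + I*√10)) = -220 + (77 + 719*√(3 + I*√10)) = -143 + 719*√(3 + I*√10)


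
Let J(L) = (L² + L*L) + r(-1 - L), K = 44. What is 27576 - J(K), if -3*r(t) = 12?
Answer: 23708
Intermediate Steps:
r(t) = -4 (r(t) = -⅓*12 = -4)
J(L) = -4 + 2*L² (J(L) = (L² + L*L) - 4 = (L² + L²) - 4 = 2*L² - 4 = -4 + 2*L²)
27576 - J(K) = 27576 - (-4 + 2*44²) = 27576 - (-4 + 2*1936) = 27576 - (-4 + 3872) = 27576 - 1*3868 = 27576 - 3868 = 23708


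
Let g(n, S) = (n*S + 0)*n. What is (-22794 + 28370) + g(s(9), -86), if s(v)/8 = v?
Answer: -440248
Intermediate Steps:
s(v) = 8*v
g(n, S) = S*n**2 (g(n, S) = (S*n + 0)*n = (S*n)*n = S*n**2)
(-22794 + 28370) + g(s(9), -86) = (-22794 + 28370) - 86*(8*9)**2 = 5576 - 86*72**2 = 5576 - 86*5184 = 5576 - 445824 = -440248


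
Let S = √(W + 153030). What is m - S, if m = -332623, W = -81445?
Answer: -332623 - √71585 ≈ -3.3289e+5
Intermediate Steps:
S = √71585 (S = √(-81445 + 153030) = √71585 ≈ 267.55)
m - S = -332623 - √71585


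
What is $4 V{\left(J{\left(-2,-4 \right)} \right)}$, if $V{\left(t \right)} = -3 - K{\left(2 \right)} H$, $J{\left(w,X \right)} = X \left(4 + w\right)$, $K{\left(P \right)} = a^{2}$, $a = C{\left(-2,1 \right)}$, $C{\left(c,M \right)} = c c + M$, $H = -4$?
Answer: $388$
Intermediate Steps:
$C{\left(c,M \right)} = M + c^{2}$ ($C{\left(c,M \right)} = c^{2} + M = M + c^{2}$)
$a = 5$ ($a = 1 + \left(-2\right)^{2} = 1 + 4 = 5$)
$K{\left(P \right)} = 25$ ($K{\left(P \right)} = 5^{2} = 25$)
$V{\left(t \right)} = 97$ ($V{\left(t \right)} = -3 - 25 \left(-4\right) = -3 - -100 = -3 + 100 = 97$)
$4 V{\left(J{\left(-2,-4 \right)} \right)} = 4 \cdot 97 = 388$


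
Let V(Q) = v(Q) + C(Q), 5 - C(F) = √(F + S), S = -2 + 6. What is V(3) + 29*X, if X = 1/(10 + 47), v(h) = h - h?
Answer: 314/57 - √7 ≈ 2.8630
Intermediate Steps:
v(h) = 0
S = 4
C(F) = 5 - √(4 + F) (C(F) = 5 - √(F + 4) = 5 - √(4 + F))
X = 1/57 ≈ 0.017544
V(Q) = 5 - √(4 + Q) (V(Q) = 0 + (5 - √(4 + Q)) = 5 - √(4 + Q))
V(3) + 29*X = (5 - √(4 + 3)) + 29*(1/57) = (5 - √7) + 29/57 = 314/57 - √7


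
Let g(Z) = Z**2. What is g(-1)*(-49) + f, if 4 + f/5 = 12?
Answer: -9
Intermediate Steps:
f = 40 (f = -20 + 5*12 = -20 + 60 = 40)
g(-1)*(-49) + f = (-1)**2*(-49) + 40 = 1*(-49) + 40 = -49 + 40 = -9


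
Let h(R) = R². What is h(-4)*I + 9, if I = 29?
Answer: 473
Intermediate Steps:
h(-4)*I + 9 = (-4)²*29 + 9 = 16*29 + 9 = 464 + 9 = 473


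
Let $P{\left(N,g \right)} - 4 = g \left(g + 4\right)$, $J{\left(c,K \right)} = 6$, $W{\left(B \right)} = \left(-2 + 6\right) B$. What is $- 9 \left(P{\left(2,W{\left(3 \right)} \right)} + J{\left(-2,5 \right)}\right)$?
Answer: $-1818$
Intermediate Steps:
$W{\left(B \right)} = 4 B$
$P{\left(N,g \right)} = 4 + g \left(4 + g\right)$ ($P{\left(N,g \right)} = 4 + g \left(g + 4\right) = 4 + g \left(4 + g\right)$)
$- 9 \left(P{\left(2,W{\left(3 \right)} \right)} + J{\left(-2,5 \right)}\right) = - 9 \left(\left(4 + \left(4 \cdot 3\right)^{2} + 4 \cdot 4 \cdot 3\right) + 6\right) = - 9 \left(\left(4 + 12^{2} + 4 \cdot 12\right) + 6\right) = - 9 \left(\left(4 + 144 + 48\right) + 6\right) = - 9 \left(196 + 6\right) = \left(-9\right) 202 = -1818$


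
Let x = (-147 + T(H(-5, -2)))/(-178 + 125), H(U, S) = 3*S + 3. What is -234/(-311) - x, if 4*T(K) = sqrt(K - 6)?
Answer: -33315/16483 + 3*I/212 ≈ -2.0212 + 0.014151*I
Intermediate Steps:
H(U, S) = 3 + 3*S
T(K) = sqrt(-6 + K)/4 (T(K) = sqrt(K - 6)/4 = sqrt(-6 + K)/4)
x = 147/53 - 3*I/212 (x = (-147 + sqrt(-6 + (3 + 3*(-2)))/4)/(-178 + 125) = (-147 + sqrt(-6 + (3 - 6))/4)/(-53) = (-147 + sqrt(-6 - 3)/4)*(-1/53) = (-147 + sqrt(-9)/4)*(-1/53) = (-147 + (3*I)/4)*(-1/53) = (-147 + 3*I/4)*(-1/53) = 147/53 - 3*I/212 ≈ 2.7736 - 0.014151*I)
-234/(-311) - x = -234/(-311) - (147/53 - 3*I/212) = -234*(-1/311) + (-147/53 + 3*I/212) = 234/311 + (-147/53 + 3*I/212) = -33315/16483 + 3*I/212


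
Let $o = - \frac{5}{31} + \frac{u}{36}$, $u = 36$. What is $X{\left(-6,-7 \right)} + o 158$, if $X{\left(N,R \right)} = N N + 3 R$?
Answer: $\frac{4573}{31} \approx 147.52$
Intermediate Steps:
$X{\left(N,R \right)} = N^{2} + 3 R$
$o = \frac{26}{31}$ ($o = - \frac{5}{31} + \frac{36}{36} = \left(-5\right) \frac{1}{31} + 36 \cdot \frac{1}{36} = - \frac{5}{31} + 1 = \frac{26}{31} \approx 0.83871$)
$X{\left(-6,-7 \right)} + o 158 = \left(\left(-6\right)^{2} + 3 \left(-7\right)\right) + \frac{26}{31} \cdot 158 = \left(36 - 21\right) + \frac{4108}{31} = 15 + \frac{4108}{31} = \frac{4573}{31}$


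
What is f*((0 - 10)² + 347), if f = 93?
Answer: 41571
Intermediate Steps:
f*((0 - 10)² + 347) = 93*((0 - 10)² + 347) = 93*((-10)² + 347) = 93*(100 + 347) = 93*447 = 41571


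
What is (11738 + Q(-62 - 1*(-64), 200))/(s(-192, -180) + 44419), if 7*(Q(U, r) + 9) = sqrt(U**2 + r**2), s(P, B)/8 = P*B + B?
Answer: 11729/319459 + 2*sqrt(10001)/2236213 ≈ 0.036805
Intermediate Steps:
s(P, B) = 8*B + 8*B*P (s(P, B) = 8*(P*B + B) = 8*(B*P + B) = 8*(B + B*P) = 8*B + 8*B*P)
Q(U, r) = -9 + sqrt(U**2 + r**2)/7
(11738 + Q(-62 - 1*(-64), 200))/(s(-192, -180) + 44419) = (11738 + (-9 + sqrt((-62 - 1*(-64))**2 + 200**2)/7))/(8*(-180)*(1 - 192) + 44419) = (11738 + (-9 + sqrt((-62 + 64)**2 + 40000)/7))/(8*(-180)*(-191) + 44419) = (11738 + (-9 + sqrt(2**2 + 40000)/7))/(275040 + 44419) = (11738 + (-9 + sqrt(4 + 40000)/7))/319459 = (11738 + (-9 + sqrt(40004)/7))*(1/319459) = (11738 + (-9 + (2*sqrt(10001))/7))*(1/319459) = (11738 + (-9 + 2*sqrt(10001)/7))*(1/319459) = (11729 + 2*sqrt(10001)/7)*(1/319459) = 11729/319459 + 2*sqrt(10001)/2236213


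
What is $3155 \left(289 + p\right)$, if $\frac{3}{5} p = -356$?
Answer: $- \frac{2880515}{3} \approx -9.6017 \cdot 10^{5}$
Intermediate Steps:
$p = - \frac{1780}{3}$ ($p = \frac{5}{3} \left(-356\right) = - \frac{1780}{3} \approx -593.33$)
$3155 \left(289 + p\right) = 3155 \left(289 - \frac{1780}{3}\right) = 3155 \left(- \frac{913}{3}\right) = - \frac{2880515}{3}$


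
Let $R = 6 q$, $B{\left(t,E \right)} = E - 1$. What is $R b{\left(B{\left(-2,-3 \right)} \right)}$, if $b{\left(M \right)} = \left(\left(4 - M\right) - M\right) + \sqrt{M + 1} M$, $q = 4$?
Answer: $288 - 96 i \sqrt{3} \approx 288.0 - 166.28 i$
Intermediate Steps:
$B{\left(t,E \right)} = -1 + E$ ($B{\left(t,E \right)} = E - 1 = -1 + E$)
$R = 24$ ($R = 6 \cdot 4 = 24$)
$b{\left(M \right)} = 4 - 2 M + M \sqrt{1 + M}$ ($b{\left(M \right)} = \left(4 - 2 M\right) + \sqrt{1 + M} M = \left(4 - 2 M\right) + M \sqrt{1 + M} = 4 - 2 M + M \sqrt{1 + M}$)
$R b{\left(B{\left(-2,-3 \right)} \right)} = 24 \left(4 - 2 \left(-1 - 3\right) + \left(-1 - 3\right) \sqrt{1 - 4}\right) = 24 \left(4 - -8 - 4 \sqrt{1 - 4}\right) = 24 \left(4 + 8 - 4 \sqrt{-3}\right) = 24 \left(4 + 8 - 4 i \sqrt{3}\right) = 24 \left(12 - 4 i \sqrt{3}\right) = 288 - 96 i \sqrt{3}$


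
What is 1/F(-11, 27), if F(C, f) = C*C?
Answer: 1/121 ≈ 0.0082645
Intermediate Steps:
F(C, f) = C²
1/F(-11, 27) = 1/((-11)²) = 1/121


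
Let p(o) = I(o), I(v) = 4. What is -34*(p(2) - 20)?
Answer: 544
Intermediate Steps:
p(o) = 4
-34*(p(2) - 20) = -34*(4 - 20) = -34*(-16) = 544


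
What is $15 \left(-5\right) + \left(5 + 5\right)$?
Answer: $-65$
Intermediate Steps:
$15 \left(-5\right) + \left(5 + 5\right) = -75 + 10 = -65$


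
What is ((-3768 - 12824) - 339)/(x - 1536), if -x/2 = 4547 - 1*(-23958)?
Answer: 16931/58546 ≈ 0.28919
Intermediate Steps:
x = -57010 (x = -2*(4547 - 1*(-23958)) = -2*(4547 + 23958) = -2*28505 = -57010)
((-3768 - 12824) - 339)/(x - 1536) = ((-3768 - 12824) - 339)/(-57010 - 1536) = (-16592 - 339)/(-58546) = -16931*(-1/58546) = 16931/58546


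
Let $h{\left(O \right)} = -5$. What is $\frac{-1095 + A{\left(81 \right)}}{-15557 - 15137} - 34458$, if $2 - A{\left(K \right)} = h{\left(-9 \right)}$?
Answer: $- \frac{528826382}{15347} \approx -34458.0$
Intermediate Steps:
$A{\left(K \right)} = 7$ ($A{\left(K \right)} = 2 - -5 = 2 + 5 = 7$)
$\frac{-1095 + A{\left(81 \right)}}{-15557 - 15137} - 34458 = \frac{-1095 + 7}{-15557 - 15137} - 34458 = - \frac{1088}{-30694} - 34458 = \left(-1088\right) \left(- \frac{1}{30694}\right) - 34458 = \frac{544}{15347} - 34458 = - \frac{528826382}{15347}$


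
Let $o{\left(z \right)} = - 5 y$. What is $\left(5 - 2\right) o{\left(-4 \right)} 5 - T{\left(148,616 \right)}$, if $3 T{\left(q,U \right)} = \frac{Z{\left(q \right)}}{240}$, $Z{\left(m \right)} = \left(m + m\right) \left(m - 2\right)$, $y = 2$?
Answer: $- \frac{9451}{45} \approx -210.02$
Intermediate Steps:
$o{\left(z \right)} = -10$ ($o{\left(z \right)} = \left(-5\right) 2 = -10$)
$Z{\left(m \right)} = 2 m \left(-2 + m\right)$
$T{\left(q,U \right)} = \frac{q \left(-2 + q\right)}{360}$ ($T{\left(q,U \right)} = \frac{2 q \left(-2 + q\right) \frac{1}{240}}{3} = \frac{\frac{1}{120} q \left(-2 + q\right)}{3} = \frac{q \left(-2 + q\right)}{360}$)
$\left(5 - 2\right) o{\left(-4 \right)} 5 - T{\left(148,616 \right)} = \left(5 - 2\right) \left(-10\right) 5 - \frac{1}{360} \cdot 148 \left(-2 + 148\right) = \left(5 - 2\right) \left(-10\right) 5 - \frac{1}{360} \cdot 148 \cdot 146 = 3 \left(-10\right) 5 - \frac{2701}{45} = \left(-30\right) 5 - \frac{2701}{45} = -150 - \frac{2701}{45} = - \frac{9451}{45}$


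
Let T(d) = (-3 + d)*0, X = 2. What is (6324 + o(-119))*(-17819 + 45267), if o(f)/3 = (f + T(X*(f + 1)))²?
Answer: 1339654536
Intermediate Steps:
T(d) = 0
o(f) = 3*f² (o(f) = 3*(f + 0)² = 3*f²)
(6324 + o(-119))*(-17819 + 45267) = (6324 + 3*(-119)²)*(-17819 + 45267) = (6324 + 3*14161)*27448 = (6324 + 42483)*27448 = 48807*27448 = 1339654536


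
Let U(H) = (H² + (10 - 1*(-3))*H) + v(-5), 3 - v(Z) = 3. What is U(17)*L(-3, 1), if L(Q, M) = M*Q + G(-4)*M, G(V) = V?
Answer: -3570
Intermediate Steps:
v(Z) = 0 (v(Z) = 3 - 1*3 = 3 - 3 = 0)
U(H) = H² + 13*H (U(H) = (H² + (10 - 1*(-3))*H) + 0 = (H² + (10 + 3)*H) + 0 = (H² + 13*H) + 0 = H² + 13*H)
L(Q, M) = -4*M + M*Q (L(Q, M) = M*Q - 4*M = -4*M + M*Q)
U(17)*L(-3, 1) = (17*(13 + 17))*(1*(-4 - 3)) = (17*30)*(1*(-7)) = 510*(-7) = -3570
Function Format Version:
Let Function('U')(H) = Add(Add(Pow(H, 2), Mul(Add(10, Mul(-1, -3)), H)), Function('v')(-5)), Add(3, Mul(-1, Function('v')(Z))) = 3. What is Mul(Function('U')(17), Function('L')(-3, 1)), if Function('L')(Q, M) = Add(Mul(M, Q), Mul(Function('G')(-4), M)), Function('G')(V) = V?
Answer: -3570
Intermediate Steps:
Function('v')(Z) = 0 (Function('v')(Z) = Add(3, Mul(-1, 3)) = Add(3, -3) = 0)
Function('U')(H) = Add(Pow(H, 2), Mul(13, H)) (Function('U')(H) = Add(Add(Pow(H, 2), Mul(Add(10, Mul(-1, -3)), H)), 0) = Add(Add(Pow(H, 2), Mul(Add(10, 3), H)), 0) = Add(Add(Pow(H, 2), Mul(13, H)), 0) = Add(Pow(H, 2), Mul(13, H)))
Function('L')(Q, M) = Add(Mul(-4, M), Mul(M, Q)) (Function('L')(Q, M) = Add(Mul(M, Q), Mul(-4, M)) = Add(Mul(-4, M), Mul(M, Q)))
Mul(Function('U')(17), Function('L')(-3, 1)) = Mul(Mul(17, Add(13, 17)), Mul(1, Add(-4, -3))) = Mul(Mul(17, 30), Mul(1, -7)) = Mul(510, -7) = -3570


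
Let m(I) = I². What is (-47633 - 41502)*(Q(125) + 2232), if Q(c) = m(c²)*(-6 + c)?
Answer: -2589615677464945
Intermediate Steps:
Q(c) = c⁴*(-6 + c) (Q(c) = (c²)²*(-6 + c) = c⁴*(-6 + c))
(-47633 - 41502)*(Q(125) + 2232) = (-47633 - 41502)*(125⁴*(-6 + 125) + 2232) = -89135*(244140625*119 + 2232) = -89135*(29052734375 + 2232) = -89135*29052736607 = -2589615677464945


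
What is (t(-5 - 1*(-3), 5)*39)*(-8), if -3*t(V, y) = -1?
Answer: -104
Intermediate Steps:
t(V, y) = ⅓ (t(V, y) = -⅓*(-1) = ⅓)
(t(-5 - 1*(-3), 5)*39)*(-8) = ((⅓)*39)*(-8) = 13*(-8) = -104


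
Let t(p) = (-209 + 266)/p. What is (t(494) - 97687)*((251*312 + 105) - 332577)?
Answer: 322765281720/13 ≈ 2.4828e+10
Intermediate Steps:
t(p) = 57/p
(t(494) - 97687)*((251*312 + 105) - 332577) = (57/494 - 97687)*((251*312 + 105) - 332577) = (57*(1/494) - 97687)*((78312 + 105) - 332577) = (3/26 - 97687)*(78417 - 332577) = -2539859/26*(-254160) = 322765281720/13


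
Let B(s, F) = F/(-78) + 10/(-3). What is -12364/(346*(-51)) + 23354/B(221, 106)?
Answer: -2678303344/538203 ≈ -4976.4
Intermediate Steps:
B(s, F) = -10/3 - F/78 (B(s, F) = F*(-1/78) + 10*(-⅓) = -F/78 - 10/3 = -10/3 - F/78)
-12364/(346*(-51)) + 23354/B(221, 106) = -12364/(346*(-51)) + 23354/(-10/3 - 1/78*106) = -12364/(-17646) + 23354/(-10/3 - 53/39) = -12364*(-1/17646) + 23354/(-61/13) = 6182/8823 + 23354*(-13/61) = 6182/8823 - 303602/61 = -2678303344/538203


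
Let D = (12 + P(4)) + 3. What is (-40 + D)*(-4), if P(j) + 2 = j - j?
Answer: 108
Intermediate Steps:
P(j) = -2 (P(j) = -2 + (j - j) = -2 + 0 = -2)
D = 13 (D = (12 - 2) + 3 = 10 + 3 = 13)
(-40 + D)*(-4) = (-40 + 13)*(-4) = -27*(-4) = 108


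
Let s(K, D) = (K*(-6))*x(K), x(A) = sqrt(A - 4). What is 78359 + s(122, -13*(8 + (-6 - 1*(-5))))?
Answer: 78359 - 732*sqrt(118) ≈ 70408.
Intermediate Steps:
x(A) = sqrt(-4 + A)
s(K, D) = -6*K*sqrt(-4 + K) (s(K, D) = (K*(-6))*sqrt(-4 + K) = (-6*K)*sqrt(-4 + K) = -6*K*sqrt(-4 + K))
78359 + s(122, -13*(8 + (-6 - 1*(-5)))) = 78359 - 6*122*sqrt(-4 + 122) = 78359 - 6*122*sqrt(118) = 78359 - 732*sqrt(118)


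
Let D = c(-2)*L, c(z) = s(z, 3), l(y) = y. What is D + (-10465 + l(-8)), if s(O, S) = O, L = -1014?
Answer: -8445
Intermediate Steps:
c(z) = z
D = 2028 (D = -2*(-1014) = 2028)
D + (-10465 + l(-8)) = 2028 + (-10465 - 8) = 2028 - 10473 = -8445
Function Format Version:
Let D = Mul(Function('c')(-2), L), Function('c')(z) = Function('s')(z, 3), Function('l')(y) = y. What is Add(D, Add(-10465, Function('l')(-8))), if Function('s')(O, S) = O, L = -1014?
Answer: -8445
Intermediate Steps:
Function('c')(z) = z
D = 2028 (D = Mul(-2, -1014) = 2028)
Add(D, Add(-10465, Function('l')(-8))) = Add(2028, Add(-10465, -8)) = Add(2028, -10473) = -8445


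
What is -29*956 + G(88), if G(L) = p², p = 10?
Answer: -27624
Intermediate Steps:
G(L) = 100 (G(L) = 10² = 100)
-29*956 + G(88) = -29*956 + 100 = -27724 + 100 = -27624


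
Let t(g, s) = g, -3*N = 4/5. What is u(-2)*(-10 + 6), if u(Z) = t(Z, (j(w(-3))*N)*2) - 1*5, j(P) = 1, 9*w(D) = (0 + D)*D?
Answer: 28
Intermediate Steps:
N = -4/15 (N = -4/(3*5) = -⅓*⅘ = -4/15 ≈ -0.26667)
w(D) = D²/9 (w(D) = ((0 + D)*D)/9 = (D*D)/9 = D²/9)
u(Z) = -5 + Z (u(Z) = Z - 1*5 = Z - 5 = -5 + Z)
u(-2)*(-10 + 6) = (-5 - 2)*(-10 + 6) = -7*(-4) = 28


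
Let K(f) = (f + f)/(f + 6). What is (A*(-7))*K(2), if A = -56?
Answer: 196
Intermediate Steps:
K(f) = 2*f/(6 + f) (K(f) = (2*f)/(6 + f) = 2*f/(6 + f))
(A*(-7))*K(2) = (-56*(-7))*(2*2/(6 + 2)) = 392*(2*2/8) = 392*(2*2*(⅛)) = 392*(½) = 196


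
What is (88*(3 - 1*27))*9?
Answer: -19008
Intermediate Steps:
(88*(3 - 1*27))*9 = (88*(3 - 27))*9 = (88*(-24))*9 = -2112*9 = -19008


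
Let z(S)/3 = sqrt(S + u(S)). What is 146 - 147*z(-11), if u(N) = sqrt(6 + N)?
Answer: 146 - 441*sqrt(-11 + I*sqrt(5)) ≈ -1.9067 - 1470.1*I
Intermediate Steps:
z(S) = 3*sqrt(S + sqrt(6 + S))
146 - 147*z(-11) = 146 - 441*sqrt(-11 + sqrt(6 - 11)) = 146 - 441*sqrt(-11 + sqrt(-5)) = 146 - 441*sqrt(-11 + I*sqrt(5))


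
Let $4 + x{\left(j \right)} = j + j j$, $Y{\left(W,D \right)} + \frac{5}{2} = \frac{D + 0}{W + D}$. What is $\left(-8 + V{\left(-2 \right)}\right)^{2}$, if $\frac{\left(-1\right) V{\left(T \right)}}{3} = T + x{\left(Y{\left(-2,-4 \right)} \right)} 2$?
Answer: $\frac{5929}{36} \approx 164.69$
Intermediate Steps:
$Y{\left(W,D \right)} = - \frac{5}{2} + \frac{D}{D + W}$ ($Y{\left(W,D \right)} = - \frac{5}{2} + \frac{D + 0}{W + D} = - \frac{5}{2} + \frac{D}{D + W}$)
$x{\left(j \right)} = -4 + j + j^{2}$ ($x{\left(j \right)} = -4 + \left(j + j j\right) = -4 + \left(j + j^{2}\right) = -4 + j + j^{2}$)
$V{\left(T \right)} = \frac{89}{6} - 3 T$ ($V{\left(T \right)} = - 3 \left(T + \left(-4 + \frac{\left(-5\right) \left(-2\right) - -12}{2 \left(-4 - 2\right)} + \left(\frac{\left(-5\right) \left(-2\right) - -12}{2 \left(-4 - 2\right)}\right)^{2}\right) 2\right) = - 3 \left(T + \left(-4 + \frac{10 + 12}{2 \left(-6\right)} + \left(\frac{10 + 12}{2 \left(-6\right)}\right)^{2}\right) 2\right) = - 3 \left(T + \left(-4 + \frac{1}{2} \left(- \frac{1}{6}\right) 22 + \left(\frac{1}{2} \left(- \frac{1}{6}\right) 22\right)^{2}\right) 2\right) = - 3 \left(T + \left(-4 - \frac{11}{6} + \left(- \frac{11}{6}\right)^{2}\right) 2\right) = - 3 \left(T + \left(-4 - \frac{11}{6} + \frac{121}{36}\right) 2\right) = - 3 \left(T - \frac{89}{18}\right) = - 3 \left(- \frac{89}{18} + T\right) = \frac{89}{6} - 3 T$)
$\left(-8 + V{\left(-2 \right)}\right)^{2} = \left(-8 + \left(\frac{89}{6} - -6\right)\right)^{2} = \left(-8 + \left(\frac{89}{6} + 6\right)\right)^{2} = \left(-8 + \frac{125}{6}\right)^{2} = \left(\frac{77}{6}\right)^{2} = \frac{5929}{36}$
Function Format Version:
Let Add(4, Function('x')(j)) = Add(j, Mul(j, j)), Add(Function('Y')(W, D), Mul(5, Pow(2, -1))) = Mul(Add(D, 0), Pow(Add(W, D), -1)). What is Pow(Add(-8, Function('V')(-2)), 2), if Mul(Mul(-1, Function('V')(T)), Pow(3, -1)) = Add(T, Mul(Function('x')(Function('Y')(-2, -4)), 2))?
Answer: Rational(5929, 36) ≈ 164.69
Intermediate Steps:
Function('Y')(W, D) = Add(Rational(-5, 2), Mul(D, Pow(Add(D, W), -1))) (Function('Y')(W, D) = Add(Rational(-5, 2), Mul(Add(D, 0), Pow(Add(W, D), -1))) = Add(Rational(-5, 2), Mul(D, Pow(Add(D, W), -1))))
Function('x')(j) = Add(-4, j, Pow(j, 2)) (Function('x')(j) = Add(-4, Add(j, Mul(j, j))) = Add(-4, Add(j, Pow(j, 2))) = Add(-4, j, Pow(j, 2)))
Function('V')(T) = Add(Rational(89, 6), Mul(-3, T)) (Function('V')(T) = Mul(-3, Add(T, Mul(Add(-4, Mul(Rational(1, 2), Pow(Add(-4, -2), -1), Add(Mul(-5, -2), Mul(-3, -4))), Pow(Mul(Rational(1, 2), Pow(Add(-4, -2), -1), Add(Mul(-5, -2), Mul(-3, -4))), 2)), 2))) = Mul(-3, Add(T, Mul(Add(-4, Mul(Rational(1, 2), Pow(-6, -1), Add(10, 12)), Pow(Mul(Rational(1, 2), Pow(-6, -1), Add(10, 12)), 2)), 2))) = Mul(-3, Add(T, Mul(Add(-4, Mul(Rational(1, 2), Rational(-1, 6), 22), Pow(Mul(Rational(1, 2), Rational(-1, 6), 22), 2)), 2))) = Mul(-3, Add(T, Mul(Add(-4, Rational(-11, 6), Pow(Rational(-11, 6), 2)), 2))) = Mul(-3, Add(T, Mul(Add(-4, Rational(-11, 6), Rational(121, 36)), 2))) = Mul(-3, Add(T, Mul(Rational(-89, 36), 2))) = Mul(-3, Add(T, Rational(-89, 18))) = Mul(-3, Add(Rational(-89, 18), T)) = Add(Rational(89, 6), Mul(-3, T)))
Pow(Add(-8, Function('V')(-2)), 2) = Pow(Add(-8, Add(Rational(89, 6), Mul(-3, -2))), 2) = Pow(Add(-8, Add(Rational(89, 6), 6)), 2) = Pow(Add(-8, Rational(125, 6)), 2) = Pow(Rational(77, 6), 2) = Rational(5929, 36)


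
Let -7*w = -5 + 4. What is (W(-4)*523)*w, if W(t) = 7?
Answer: 523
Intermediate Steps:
w = ⅐ (w = -(-5 + 4)/7 = -⅐*(-1) = ⅐ ≈ 0.14286)
(W(-4)*523)*w = (7*523)*(⅐) = 3661*(⅐) = 523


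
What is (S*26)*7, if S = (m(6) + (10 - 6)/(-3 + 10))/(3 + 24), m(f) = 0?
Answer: 104/27 ≈ 3.8519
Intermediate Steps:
S = 4/189 (S = (0 + (10 - 6)/(-3 + 10))/(3 + 24) = (0 + 4/7)/27 = (0 + 4*(⅐))*(1/27) = (0 + 4/7)*(1/27) = (4/7)*(1/27) = 4/189 ≈ 0.021164)
(S*26)*7 = ((4/189)*26)*7 = (104/189)*7 = 104/27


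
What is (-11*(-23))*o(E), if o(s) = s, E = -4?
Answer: -1012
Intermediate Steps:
(-11*(-23))*o(E) = -11*(-23)*(-4) = 253*(-4) = -1012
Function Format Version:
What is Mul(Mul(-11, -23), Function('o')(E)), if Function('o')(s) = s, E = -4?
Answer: -1012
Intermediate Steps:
Mul(Mul(-11, -23), Function('o')(E)) = Mul(Mul(-11, -23), -4) = Mul(253, -4) = -1012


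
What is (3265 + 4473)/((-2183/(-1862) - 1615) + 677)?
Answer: -14408156/1744373 ≈ -8.2598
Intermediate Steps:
(3265 + 4473)/((-2183/(-1862) - 1615) + 677) = 7738/((-2183*(-1/1862) - 1615) + 677) = 7738/((2183/1862 - 1615) + 677) = 7738/(-3004947/1862 + 677) = 7738/(-1744373/1862) = 7738*(-1862/1744373) = -14408156/1744373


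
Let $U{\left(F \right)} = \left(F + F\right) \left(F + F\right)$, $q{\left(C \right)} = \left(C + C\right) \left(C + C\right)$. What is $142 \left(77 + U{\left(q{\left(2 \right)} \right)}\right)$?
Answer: $156342$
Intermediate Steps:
$q{\left(C \right)} = 4 C^{2}$ ($q{\left(C \right)} = 2 C 2 C = 4 C^{2}$)
$U{\left(F \right)} = 4 F^{2}$ ($U{\left(F \right)} = 2 F 2 F = 4 F^{2}$)
$142 \left(77 + U{\left(q{\left(2 \right)} \right)}\right) = 142 \left(77 + 4 \left(4 \cdot 2^{2}\right)^{2}\right) = 142 \left(77 + 4 \left(4 \cdot 4\right)^{2}\right) = 142 \left(77 + 4 \cdot 16^{2}\right) = 142 \left(77 + 4 \cdot 256\right) = 142 \left(77 + 1024\right) = 142 \cdot 1101 = 156342$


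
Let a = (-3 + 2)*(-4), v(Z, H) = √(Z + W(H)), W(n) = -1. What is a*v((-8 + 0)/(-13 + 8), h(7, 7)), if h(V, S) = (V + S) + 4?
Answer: 4*√15/5 ≈ 3.0984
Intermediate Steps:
h(V, S) = 4 + S + V (h(V, S) = (S + V) + 4 = 4 + S + V)
v(Z, H) = √(-1 + Z) (v(Z, H) = √(Z - 1) = √(-1 + Z))
a = 4 (a = -1*(-4) = 4)
a*v((-8 + 0)/(-13 + 8), h(7, 7)) = 4*√(-1 + (-8 + 0)/(-13 + 8)) = 4*√(-1 - 8/(-5)) = 4*√(-1 - 8*(-⅕)) = 4*√(-1 + 8/5) = 4*√(⅗) = 4*(√15/5) = 4*√15/5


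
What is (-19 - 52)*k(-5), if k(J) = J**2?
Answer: -1775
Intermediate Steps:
(-19 - 52)*k(-5) = (-19 - 52)*(-5)**2 = -71*25 = -1775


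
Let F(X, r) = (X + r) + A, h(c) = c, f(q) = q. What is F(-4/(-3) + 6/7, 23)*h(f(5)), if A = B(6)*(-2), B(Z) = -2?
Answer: 3065/21 ≈ 145.95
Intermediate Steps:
A = 4 (A = -2*(-2) = 4)
F(X, r) = 4 + X + r (F(X, r) = (X + r) + 4 = 4 + X + r)
F(-4/(-3) + 6/7, 23)*h(f(5)) = (4 + (-4/(-3) + 6/7) + 23)*5 = (4 + (-4*(-⅓) + 6*(⅐)) + 23)*5 = (4 + (4/3 + 6/7) + 23)*5 = (4 + 46/21 + 23)*5 = (613/21)*5 = 3065/21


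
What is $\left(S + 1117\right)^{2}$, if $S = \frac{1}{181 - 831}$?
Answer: $\frac{527147150401}{422500} \approx 1.2477 \cdot 10^{6}$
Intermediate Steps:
$S = - \frac{1}{650}$ ($S = \frac{1}{-650} = - \frac{1}{650} \approx -0.0015385$)
$\left(S + 1117\right)^{2} = \left(- \frac{1}{650} + 1117\right)^{2} = \left(\frac{726049}{650}\right)^{2} = \frac{527147150401}{422500}$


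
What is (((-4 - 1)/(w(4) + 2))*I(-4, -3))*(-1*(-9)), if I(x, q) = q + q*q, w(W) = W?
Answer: -45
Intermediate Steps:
I(x, q) = q + q²
(((-4 - 1)/(w(4) + 2))*I(-4, -3))*(-1*(-9)) = (((-4 - 1)/(4 + 2))*(-3*(1 - 3)))*(-1*(-9)) = ((-5/6)*(-3*(-2)))*9 = (-5*⅙*6)*9 = -⅚*6*9 = -5*9 = -45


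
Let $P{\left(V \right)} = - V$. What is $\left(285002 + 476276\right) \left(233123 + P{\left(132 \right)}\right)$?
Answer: $177370922498$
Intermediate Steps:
$\left(285002 + 476276\right) \left(233123 + P{\left(132 \right)}\right) = \left(285002 + 476276\right) \left(233123 - 132\right) = 761278 \left(233123 - 132\right) = 761278 \cdot 232991 = 177370922498$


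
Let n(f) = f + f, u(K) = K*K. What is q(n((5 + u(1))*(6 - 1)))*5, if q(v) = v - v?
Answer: 0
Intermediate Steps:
u(K) = K**2
n(f) = 2*f
q(v) = 0
q(n((5 + u(1))*(6 - 1)))*5 = 0*5 = 0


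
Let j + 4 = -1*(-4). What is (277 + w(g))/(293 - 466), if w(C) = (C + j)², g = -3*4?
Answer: -421/173 ≈ -2.4335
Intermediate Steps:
j = 0 (j = -4 - 1*(-4) = -4 + 4 = 0)
g = -12
w(C) = C² (w(C) = (C + 0)² = C²)
(277 + w(g))/(293 - 466) = (277 + (-12)²)/(293 - 466) = (277 + 144)/(-173) = 421*(-1/173) = -421/173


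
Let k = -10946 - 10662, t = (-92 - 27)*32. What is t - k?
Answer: 17800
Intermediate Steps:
t = -3808 (t = -119*32 = -3808)
k = -21608
t - k = -3808 - 1*(-21608) = -3808 + 21608 = 17800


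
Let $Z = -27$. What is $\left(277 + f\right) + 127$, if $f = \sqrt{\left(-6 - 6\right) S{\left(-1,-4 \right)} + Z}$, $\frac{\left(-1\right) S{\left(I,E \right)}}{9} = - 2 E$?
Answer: $404 + 3 \sqrt{93} \approx 432.93$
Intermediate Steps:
$S{\left(I,E \right)} = 18 E$ ($S{\left(I,E \right)} = - 9 \left(- 2 E\right) = 18 E$)
$f = 3 \sqrt{93}$ ($f = \sqrt{\left(-6 - 6\right) 18 \left(-4\right) - 27} = \sqrt{\left(-12\right) \left(-72\right) - 27} = \sqrt{864 - 27} = \sqrt{837} = 3 \sqrt{93} \approx 28.931$)
$\left(277 + f\right) + 127 = \left(277 + 3 \sqrt{93}\right) + 127 = 404 + 3 \sqrt{93}$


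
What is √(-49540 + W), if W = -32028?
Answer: 4*I*√5098 ≈ 285.6*I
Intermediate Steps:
√(-49540 + W) = √(-49540 - 32028) = √(-81568) = 4*I*√5098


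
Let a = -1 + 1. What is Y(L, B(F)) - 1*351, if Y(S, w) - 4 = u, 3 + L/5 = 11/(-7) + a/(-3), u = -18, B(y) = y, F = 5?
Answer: -365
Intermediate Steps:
a = 0
L = -160/7 (L = -15 + 5*(11/(-7) + 0/(-3)) = -15 + 5*(11*(-⅐) + 0*(-⅓)) = -15 + 5*(-11/7 + 0) = -15 + 5*(-11/7) = -15 - 55/7 = -160/7 ≈ -22.857)
Y(S, w) = -14 (Y(S, w) = 4 - 18 = -14)
Y(L, B(F)) - 1*351 = -14 - 1*351 = -14 - 351 = -365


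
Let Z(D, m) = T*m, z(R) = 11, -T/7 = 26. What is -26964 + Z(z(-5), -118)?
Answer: -5488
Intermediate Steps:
T = -182 (T = -7*26 = -182)
Z(D, m) = -182*m
-26964 + Z(z(-5), -118) = -26964 - 182*(-118) = -26964 + 21476 = -5488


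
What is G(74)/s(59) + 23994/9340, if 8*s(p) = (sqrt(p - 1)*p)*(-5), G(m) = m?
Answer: 11997/4670 - 296*sqrt(58)/8555 ≈ 2.3054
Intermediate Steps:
s(p) = -5*p*sqrt(-1 + p)/8 (s(p) = ((sqrt(p - 1)*p)*(-5))/8 = ((sqrt(-1 + p)*p)*(-5))/8 = ((p*sqrt(-1 + p))*(-5))/8 = (-5*p*sqrt(-1 + p))/8 = -5*p*sqrt(-1 + p)/8)
G(74)/s(59) + 23994/9340 = 74/((-5/8*59*sqrt(-1 + 59))) + 23994/9340 = 74/((-5/8*59*sqrt(58))) + 23994*(1/9340) = 74/((-295*sqrt(58)/8)) + 11997/4670 = 74*(-4*sqrt(58)/8555) + 11997/4670 = -296*sqrt(58)/8555 + 11997/4670 = 11997/4670 - 296*sqrt(58)/8555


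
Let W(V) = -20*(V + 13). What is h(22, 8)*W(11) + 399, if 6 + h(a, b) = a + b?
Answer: -11121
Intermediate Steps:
W(V) = -260 - 20*V (W(V) = -20*(13 + V) = -260 - 20*V)
h(a, b) = -6 + a + b (h(a, b) = -6 + (a + b) = -6 + a + b)
h(22, 8)*W(11) + 399 = (-6 + 22 + 8)*(-260 - 20*11) + 399 = 24*(-260 - 220) + 399 = 24*(-480) + 399 = -11520 + 399 = -11121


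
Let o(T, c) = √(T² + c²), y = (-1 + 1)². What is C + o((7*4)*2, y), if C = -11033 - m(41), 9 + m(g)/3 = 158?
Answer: -11424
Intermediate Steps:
m(g) = 447 (m(g) = -27 + 3*158 = -27 + 474 = 447)
y = 0 (y = 0² = 0)
C = -11480 (C = -11033 - 1*447 = -11033 - 447 = -11480)
C + o((7*4)*2, y) = -11480 + √(((7*4)*2)² + 0²) = -11480 + √((28*2)² + 0) = -11480 + √(56² + 0) = -11480 + √(3136 + 0) = -11480 + √3136 = -11480 + 56 = -11424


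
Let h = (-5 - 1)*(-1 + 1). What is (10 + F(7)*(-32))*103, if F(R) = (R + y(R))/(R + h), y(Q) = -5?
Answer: 618/7 ≈ 88.286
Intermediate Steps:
h = 0 (h = -6*0 = 0)
F(R) = (-5 + R)/R (F(R) = (R - 5)/(R + 0) = (-5 + R)/R)
(10 + F(7)*(-32))*103 = (10 + ((-5 + 7)/7)*(-32))*103 = (10 + ((⅐)*2)*(-32))*103 = (10 + (2/7)*(-32))*103 = (10 - 64/7)*103 = (6/7)*103 = 618/7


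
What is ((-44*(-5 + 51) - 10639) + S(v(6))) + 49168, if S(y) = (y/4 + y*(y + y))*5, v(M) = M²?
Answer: 49510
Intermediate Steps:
S(y) = 10*y² + 5*y/4 (S(y) = (y*(¼) + y*(2*y))*5 = (y/4 + 2*y²)*5 = (2*y² + y/4)*5 = 10*y² + 5*y/4)
((-44*(-5 + 51) - 10639) + S(v(6))) + 49168 = ((-44*(-5 + 51) - 10639) + (5/4)*6²*(1 + 8*6²)) + 49168 = ((-44*46 - 10639) + (5/4)*36*(1 + 8*36)) + 49168 = ((-2024 - 10639) + (5/4)*36*(1 + 288)) + 49168 = (-12663 + (5/4)*36*289) + 49168 = (-12663 + 13005) + 49168 = 342 + 49168 = 49510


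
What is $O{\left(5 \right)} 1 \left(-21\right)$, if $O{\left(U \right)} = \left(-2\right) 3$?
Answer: $126$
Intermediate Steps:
$O{\left(U \right)} = -6$
$O{\left(5 \right)} 1 \left(-21\right) = \left(-6\right) 1 \left(-21\right) = \left(-6\right) \left(-21\right) = 126$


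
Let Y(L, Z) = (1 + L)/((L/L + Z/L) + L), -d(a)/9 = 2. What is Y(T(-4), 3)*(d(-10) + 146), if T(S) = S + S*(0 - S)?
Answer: 48640/383 ≈ 127.00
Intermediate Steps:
d(a) = -18 (d(a) = -9*2 = -18)
T(S) = S - S**2 (T(S) = S + S*(-S) = S - S**2)
Y(L, Z) = (1 + L)/(1 + L + Z/L) (Y(L, Z) = (1 + L)/((1 + Z/L) + L) = (1 + L)/(1 + L + Z/L))
Y(T(-4), 3)*(d(-10) + 146) = ((-4*(1 - 1*(-4)))*(1 - 4*(1 - 1*(-4)))/(-4*(1 - 1*(-4)) + 3 + (-4*(1 - 1*(-4)))**2))*(-18 + 146) = ((-4*(1 + 4))*(1 - 4*(1 + 4))/(-4*(1 + 4) + 3 + (-4*(1 + 4))**2))*128 = ((-4*5)*(1 - 4*5)/(-4*5 + 3 + (-4*5)**2))*128 = -20*(1 - 20)/(-20 + 3 + (-20)**2)*128 = -20*(-19)/(-20 + 3 + 400)*128 = -20*(-19)/383*128 = -20*1/383*(-19)*128 = (380/383)*128 = 48640/383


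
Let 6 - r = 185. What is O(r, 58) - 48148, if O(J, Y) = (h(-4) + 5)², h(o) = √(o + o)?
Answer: -48131 + 20*I*√2 ≈ -48131.0 + 28.284*I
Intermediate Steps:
h(o) = √2*√o (h(o) = √(2*o) = √2*√o)
r = -179 (r = 6 - 1*185 = 6 - 185 = -179)
O(J, Y) = (5 + 2*I*√2)² (O(J, Y) = (√2*√(-4) + 5)² = (√2*(2*I) + 5)² = (2*I*√2 + 5)² = (5 + 2*I*√2)²)
O(r, 58) - 48148 = (17 + 20*I*√2) - 48148 = -48131 + 20*I*√2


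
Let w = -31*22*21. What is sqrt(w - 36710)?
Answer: 2*I*sqrt(12758) ≈ 225.9*I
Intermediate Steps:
w = -14322 (w = -682*21 = -14322)
sqrt(w - 36710) = sqrt(-14322 - 36710) = sqrt(-51032) = 2*I*sqrt(12758)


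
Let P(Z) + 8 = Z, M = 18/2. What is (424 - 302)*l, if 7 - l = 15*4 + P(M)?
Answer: -6588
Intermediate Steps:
M = 9 (M = 18*(½) = 9)
P(Z) = -8 + Z
l = -54 (l = 7 - (15*4 + (-8 + 9)) = 7 - (60 + 1) = 7 - 1*61 = 7 - 61 = -54)
(424 - 302)*l = (424 - 302)*(-54) = 122*(-54) = -6588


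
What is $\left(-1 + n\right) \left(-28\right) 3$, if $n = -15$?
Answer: $1344$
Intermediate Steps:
$\left(-1 + n\right) \left(-28\right) 3 = \left(-1 - 15\right) \left(-28\right) 3 = \left(-16\right) \left(-28\right) 3 = 448 \cdot 3 = 1344$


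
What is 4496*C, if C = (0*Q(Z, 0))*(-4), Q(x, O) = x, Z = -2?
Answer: 0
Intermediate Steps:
C = 0 (C = (0*(-2))*(-4) = 0*(-4) = 0)
4496*C = 4496*0 = 0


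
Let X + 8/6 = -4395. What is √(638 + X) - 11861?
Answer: -11861 + 5*I*√1353/3 ≈ -11861.0 + 61.305*I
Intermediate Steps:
X = -13189/3 (X = -4/3 - 4395 = -13189/3 ≈ -4396.3)
√(638 + X) - 11861 = √(638 - 13189/3) - 11861 = √(-11275/3) - 11861 = 5*I*√1353/3 - 11861 = -11861 + 5*I*√1353/3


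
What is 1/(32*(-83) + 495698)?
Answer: 1/493042 ≈ 2.0282e-6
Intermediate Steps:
1/(32*(-83) + 495698) = 1/(-2656 + 495698) = 1/493042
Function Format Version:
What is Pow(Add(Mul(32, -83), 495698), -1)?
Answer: Rational(1, 493042) ≈ 2.0282e-6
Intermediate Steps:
Pow(Add(Mul(32, -83), 495698), -1) = Pow(Add(-2656, 495698), -1) = Pow(493042, -1) = Rational(1, 493042)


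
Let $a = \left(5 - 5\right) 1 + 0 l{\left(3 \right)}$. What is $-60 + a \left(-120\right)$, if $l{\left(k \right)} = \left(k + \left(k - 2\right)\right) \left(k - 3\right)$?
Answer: $-60$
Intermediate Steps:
$l{\left(k \right)} = \left(-3 + k\right) \left(-2 + 2 k\right)$ ($l{\left(k \right)} = \left(k + \left(-2 + k\right)\right) \left(-3 + k\right) = \left(-2 + 2 k\right) \left(-3 + k\right) = \left(-3 + k\right) \left(-2 + 2 k\right)$)
$a = 0$ ($a = \left(5 - 5\right) 1 + 0 \left(6 - 24 + 2 \cdot 3^{2}\right) = 0 \cdot 1 + 0 \left(6 - 24 + 2 \cdot 9\right) = 0 + 0 \left(6 - 24 + 18\right) = 0 + 0 \cdot 0 = 0 + 0 = 0$)
$-60 + a \left(-120\right) = -60 + 0 \left(-120\right) = -60 + 0 = -60$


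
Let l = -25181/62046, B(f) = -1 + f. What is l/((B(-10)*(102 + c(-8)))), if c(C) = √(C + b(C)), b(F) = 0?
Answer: 428077/1184375412 - 25181*I*√2/3553126236 ≈ 0.00036144 - 1.0023e-5*I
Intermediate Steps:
c(C) = √C (c(C) = √(C + 0) = √C)
l = -25181/62046 ≈ -0.40584
l/((B(-10)*(102 + c(-8)))) = -25181*1/((-1 - 10)*(102 + √(-8)))/62046 = -25181*(-1/(11*(102 + 2*I*√2)))/62046 = -25181/(62046*(-1122 - 22*I*√2))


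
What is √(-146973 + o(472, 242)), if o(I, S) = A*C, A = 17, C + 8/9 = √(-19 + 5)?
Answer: √(-1322893 + 153*I*√14)/3 ≈ 0.082955 + 383.39*I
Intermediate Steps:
C = -8/9 + I*√14 (C = -8/9 + √(-19 + 5) = -8/9 + √(-14) = -8/9 + I*√14 ≈ -0.88889 + 3.7417*I)
o(I, S) = -136/9 + 17*I*√14 (o(I, S) = 17*(-8/9 + I*√14) = -136/9 + 17*I*√14)
√(-146973 + o(472, 242)) = √(-146973 + (-136/9 + 17*I*√14)) = √(-1322893/9 + 17*I*√14)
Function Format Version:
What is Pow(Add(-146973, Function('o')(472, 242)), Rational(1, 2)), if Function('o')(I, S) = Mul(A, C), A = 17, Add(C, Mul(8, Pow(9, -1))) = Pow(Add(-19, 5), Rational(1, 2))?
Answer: Mul(Rational(1, 3), Pow(Add(-1322893, Mul(153, I, Pow(14, Rational(1, 2)))), Rational(1, 2))) ≈ Add(0.082955, Mul(383.39, I))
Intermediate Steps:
C = Add(Rational(-8, 9), Mul(I, Pow(14, Rational(1, 2)))) (C = Add(Rational(-8, 9), Pow(Add(-19, 5), Rational(1, 2))) = Add(Rational(-8, 9), Pow(-14, Rational(1, 2))) = Add(Rational(-8, 9), Mul(I, Pow(14, Rational(1, 2)))) ≈ Add(-0.88889, Mul(3.7417, I)))
Function('o')(I, S) = Add(Rational(-136, 9), Mul(17, I, Pow(14, Rational(1, 2)))) (Function('o')(I, S) = Mul(17, Add(Rational(-8, 9), Mul(I, Pow(14, Rational(1, 2))))) = Add(Rational(-136, 9), Mul(17, I, Pow(14, Rational(1, 2)))))
Pow(Add(-146973, Function('o')(472, 242)), Rational(1, 2)) = Pow(Add(-146973, Add(Rational(-136, 9), Mul(17, I, Pow(14, Rational(1, 2))))), Rational(1, 2)) = Pow(Add(Rational(-1322893, 9), Mul(17, I, Pow(14, Rational(1, 2)))), Rational(1, 2))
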